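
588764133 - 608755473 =  -  19991340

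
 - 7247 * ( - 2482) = 17987054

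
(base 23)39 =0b1001110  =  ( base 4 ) 1032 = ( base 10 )78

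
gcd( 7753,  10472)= 1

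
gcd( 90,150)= 30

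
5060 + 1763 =6823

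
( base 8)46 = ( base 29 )19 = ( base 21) 1h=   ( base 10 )38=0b100110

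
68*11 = 748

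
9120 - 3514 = 5606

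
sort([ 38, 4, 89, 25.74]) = [ 4, 25.74, 38, 89 ]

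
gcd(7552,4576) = 32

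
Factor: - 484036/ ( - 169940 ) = 413/145=5^(-1 )*7^1*29^ ( - 1 )*59^1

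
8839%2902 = 133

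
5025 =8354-3329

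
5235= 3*1745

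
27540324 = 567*48572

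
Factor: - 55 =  - 5^1*11^1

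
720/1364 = 180/341 = 0.53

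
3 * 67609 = 202827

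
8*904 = 7232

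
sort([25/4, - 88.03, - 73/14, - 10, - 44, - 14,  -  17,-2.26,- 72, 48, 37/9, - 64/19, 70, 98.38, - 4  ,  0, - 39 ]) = [ - 88.03, - 72,  -  44, - 39, -17,-14, - 10, - 73/14, - 4,-64/19, - 2.26, 0,37/9,25/4,48,70, 98.38 ]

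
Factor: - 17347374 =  - 2^1*  3^2*11^1 *87613^1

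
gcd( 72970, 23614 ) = 2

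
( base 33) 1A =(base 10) 43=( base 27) 1G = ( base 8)53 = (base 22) 1l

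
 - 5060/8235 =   -  1012/1647 = -0.61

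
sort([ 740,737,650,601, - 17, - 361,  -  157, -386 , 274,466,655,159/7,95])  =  [-386,- 361 , - 157, -17,159/7,95,274,466,601,650,655,737,740] 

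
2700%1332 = 36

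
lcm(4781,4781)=4781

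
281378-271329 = 10049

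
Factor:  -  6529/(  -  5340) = 2^(  -  2 )*3^(- 1)*5^(  -  1 )*89^ (  -  1)*6529^1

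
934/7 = 133 + 3/7= 133.43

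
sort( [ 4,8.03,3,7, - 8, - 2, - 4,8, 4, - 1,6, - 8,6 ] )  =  [ - 8, - 8, - 4, - 2, - 1, 3, 4 , 4, 6, 6, 7,8 , 8.03]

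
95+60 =155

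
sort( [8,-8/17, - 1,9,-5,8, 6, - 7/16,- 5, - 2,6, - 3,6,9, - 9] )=[ - 9, - 5,- 5,-3, - 2, -1, - 8/17, - 7/16, 6, 6, 6, 8,8,9,9 ]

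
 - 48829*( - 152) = 7422008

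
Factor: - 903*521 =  - 3^1*7^1 * 43^1*521^1 = - 470463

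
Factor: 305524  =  2^2 *17^1* 4493^1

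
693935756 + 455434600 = 1149370356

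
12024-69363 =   -  57339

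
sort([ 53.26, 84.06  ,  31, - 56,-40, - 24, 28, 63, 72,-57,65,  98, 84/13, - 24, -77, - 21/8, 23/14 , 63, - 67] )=[ - 77, - 67, - 57,-56, - 40,- 24 , - 24, - 21/8,23/14, 84/13,28, 31,53.26, 63,63,65,72, 84.06,  98] 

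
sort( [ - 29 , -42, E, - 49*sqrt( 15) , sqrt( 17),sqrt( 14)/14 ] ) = [ - 49 * sqrt ( 15 ), - 42, - 29,sqrt( 14 ) /14,E,sqrt( 17)] 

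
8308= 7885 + 423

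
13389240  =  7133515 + 6255725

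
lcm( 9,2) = 18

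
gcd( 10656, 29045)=37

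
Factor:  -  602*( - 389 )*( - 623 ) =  -145892894 = - 2^1*7^2*43^1* 89^1*389^1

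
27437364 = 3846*7134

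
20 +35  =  55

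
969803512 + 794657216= 1764460728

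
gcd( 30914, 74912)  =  2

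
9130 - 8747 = 383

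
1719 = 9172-7453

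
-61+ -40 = -101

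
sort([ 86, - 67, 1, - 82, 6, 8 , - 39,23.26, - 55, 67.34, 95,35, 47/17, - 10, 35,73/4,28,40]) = [ - 82, - 67, - 55,-39, - 10, 1,47/17,6,8, 73/4,23.26,28, 35,35, 40, 67.34 , 86, 95]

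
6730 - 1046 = 5684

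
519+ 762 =1281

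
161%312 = 161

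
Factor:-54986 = - 2^1*19^1*1447^1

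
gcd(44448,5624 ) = 8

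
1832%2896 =1832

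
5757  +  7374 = 13131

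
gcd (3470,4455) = 5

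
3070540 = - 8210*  ( -374)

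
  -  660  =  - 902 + 242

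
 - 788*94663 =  - 74594444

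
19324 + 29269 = 48593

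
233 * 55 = 12815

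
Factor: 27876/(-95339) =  -2^2*3^1 * 23^1*101^1*95339^( - 1 )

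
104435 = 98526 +5909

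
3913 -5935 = -2022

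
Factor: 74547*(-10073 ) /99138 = -2^( - 1 )*3^2*7^1*11^1*13^(-1)*31^ ( - 1 ) *41^( - 1)*251^1*1439^1 = -  250303977/33046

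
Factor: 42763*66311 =7^2 * 41^1*149^1*9473^1 = 2835657293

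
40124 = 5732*7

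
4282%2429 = 1853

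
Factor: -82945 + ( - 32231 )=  - 115176=- 2^3*3^1*4799^1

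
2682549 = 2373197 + 309352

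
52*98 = 5096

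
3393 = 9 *377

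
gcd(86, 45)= 1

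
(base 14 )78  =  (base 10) 106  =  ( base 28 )3M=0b1101010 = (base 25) 46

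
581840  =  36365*16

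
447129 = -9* (-49681 ) 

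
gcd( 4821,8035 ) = 1607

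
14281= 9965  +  4316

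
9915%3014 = 873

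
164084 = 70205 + 93879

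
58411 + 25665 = 84076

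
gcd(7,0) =7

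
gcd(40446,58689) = 9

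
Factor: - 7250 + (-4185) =  -  11435 = -5^1 * 2287^1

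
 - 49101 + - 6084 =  -55185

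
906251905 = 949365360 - 43113455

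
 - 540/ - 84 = 6 + 3/7= 6.43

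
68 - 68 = 0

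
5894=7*842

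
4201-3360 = 841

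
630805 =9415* 67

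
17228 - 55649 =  - 38421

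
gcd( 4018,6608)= 14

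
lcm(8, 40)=40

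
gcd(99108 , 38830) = 2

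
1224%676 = 548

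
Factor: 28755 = 3^4*5^1*71^1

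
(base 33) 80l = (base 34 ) 7it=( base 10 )8733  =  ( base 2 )10001000011101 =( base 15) 28c3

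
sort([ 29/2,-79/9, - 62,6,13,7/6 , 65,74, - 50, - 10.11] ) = [ - 62, - 50,-10.11, - 79/9,7/6,  6 , 13,29/2,65,74 ] 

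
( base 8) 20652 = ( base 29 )A75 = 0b10000110101010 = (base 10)8618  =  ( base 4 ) 2012222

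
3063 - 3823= - 760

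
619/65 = 619/65=9.52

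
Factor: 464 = 2^4 * 29^1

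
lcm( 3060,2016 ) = 171360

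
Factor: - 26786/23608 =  - 2^(-2)*13^(-1 )*59^1  =  - 59/52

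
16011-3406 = 12605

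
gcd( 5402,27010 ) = 5402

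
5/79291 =5/79291= 0.00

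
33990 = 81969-47979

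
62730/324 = 193 + 11/18 = 193.61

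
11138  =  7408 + 3730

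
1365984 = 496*2754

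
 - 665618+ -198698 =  - 864316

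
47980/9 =5331 + 1/9 = 5331.11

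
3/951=1/317 = 0.00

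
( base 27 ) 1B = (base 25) 1d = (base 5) 123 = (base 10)38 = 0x26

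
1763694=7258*243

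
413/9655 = 413/9655 =0.04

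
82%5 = 2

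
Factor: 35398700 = 2^2*5^2*53^1*6679^1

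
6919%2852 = 1215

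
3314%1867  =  1447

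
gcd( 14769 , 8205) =1641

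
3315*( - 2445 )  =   - 8105175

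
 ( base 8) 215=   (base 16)8D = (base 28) 51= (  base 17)85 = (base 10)141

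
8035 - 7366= 669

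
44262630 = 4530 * 9771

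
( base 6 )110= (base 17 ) 28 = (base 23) 1J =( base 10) 42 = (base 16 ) 2A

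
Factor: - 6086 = - 2^1* 17^1*179^1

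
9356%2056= 1132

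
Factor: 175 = 5^2*7^1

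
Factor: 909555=3^1*5^1*60637^1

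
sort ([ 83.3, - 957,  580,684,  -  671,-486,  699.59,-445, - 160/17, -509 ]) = [  -  957,-671, - 509 ,  -  486, - 445,-160/17, 83.3,580, 684, 699.59 ] 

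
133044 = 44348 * 3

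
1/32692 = 1/32692=0.00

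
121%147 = 121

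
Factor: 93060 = 2^2*3^2*5^1*11^1*47^1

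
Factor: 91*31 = 7^1 * 13^1 * 31^1 = 2821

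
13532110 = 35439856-21907746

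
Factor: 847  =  7^1 * 11^2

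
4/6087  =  4/6087 = 0.00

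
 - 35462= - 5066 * 7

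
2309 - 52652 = - 50343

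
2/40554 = 1/20277 = 0.00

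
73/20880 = 73/20880=0.00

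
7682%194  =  116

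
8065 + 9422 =17487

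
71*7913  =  561823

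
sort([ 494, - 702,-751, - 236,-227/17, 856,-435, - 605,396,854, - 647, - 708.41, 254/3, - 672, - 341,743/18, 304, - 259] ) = [ - 751, - 708.41,  -  702, - 672, - 647, - 605, - 435,-341, - 259, - 236, - 227/17,743/18,254/3, 304, 396, 494,854,856]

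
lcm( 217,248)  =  1736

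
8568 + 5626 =14194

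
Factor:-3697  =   - 3697^1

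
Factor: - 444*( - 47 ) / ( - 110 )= - 10434/55 = -2^1*3^1  *5^( - 1 )*11^(-1)*37^1*47^1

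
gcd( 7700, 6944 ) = 28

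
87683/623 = 140 + 463/623 =140.74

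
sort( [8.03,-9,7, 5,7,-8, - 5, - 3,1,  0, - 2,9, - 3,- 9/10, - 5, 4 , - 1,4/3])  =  [ - 9,  -  8, - 5, - 5, - 3, - 3, - 2, - 1, - 9/10,0,1,4/3, 4,5, 7,7,8.03, 9 ]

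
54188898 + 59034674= 113223572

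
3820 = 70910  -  67090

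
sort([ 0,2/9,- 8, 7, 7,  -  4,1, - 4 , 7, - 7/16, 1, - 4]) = [ - 8, - 4, - 4, - 4, - 7/16 , 0, 2/9 , 1,1,7,7, 7 ] 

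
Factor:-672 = -2^5*3^1*7^1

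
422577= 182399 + 240178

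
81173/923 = 87 + 872/923=87.94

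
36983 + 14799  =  51782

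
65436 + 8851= 74287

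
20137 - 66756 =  - 46619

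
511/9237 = 511/9237 =0.06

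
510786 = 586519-75733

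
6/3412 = 3/1706 = 0.00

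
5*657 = 3285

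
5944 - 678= 5266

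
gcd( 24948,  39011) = 7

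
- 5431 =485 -5916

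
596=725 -129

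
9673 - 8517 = 1156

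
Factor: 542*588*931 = 296705976 = 2^3*3^1* 7^4 * 19^1*271^1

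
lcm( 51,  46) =2346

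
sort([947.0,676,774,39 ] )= [ 39, 676, 774, 947.0] 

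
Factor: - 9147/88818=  - 3049/29606 = - 2^(-1 )*113^( - 1) * 131^ ( - 1 ) * 3049^1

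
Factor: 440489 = 7^1*62927^1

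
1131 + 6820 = 7951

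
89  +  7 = 96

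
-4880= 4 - 4884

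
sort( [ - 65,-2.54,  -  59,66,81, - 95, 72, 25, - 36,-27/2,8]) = [  -  95, -65,-59,  -  36, -27/2 ,-2.54,8,25,66 , 72,81 ]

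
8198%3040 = 2118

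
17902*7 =125314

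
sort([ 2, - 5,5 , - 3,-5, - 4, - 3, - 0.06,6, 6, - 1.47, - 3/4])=[-5, - 5 ,-4,-3,-3,-1.47, - 3/4, - 0.06,2,5, 6, 6 ]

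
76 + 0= 76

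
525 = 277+248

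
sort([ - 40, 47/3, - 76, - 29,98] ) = [ - 76,-40, - 29, 47/3 , 98]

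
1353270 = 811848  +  541422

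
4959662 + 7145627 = 12105289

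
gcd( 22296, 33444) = 11148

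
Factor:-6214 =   -  2^1 * 13^1 *239^1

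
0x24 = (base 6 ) 100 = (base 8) 44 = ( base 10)36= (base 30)16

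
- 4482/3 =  -1494 = -1494.00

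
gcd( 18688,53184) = 64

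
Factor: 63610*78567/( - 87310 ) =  - 3^1*6361^1*8731^( - 1) *26189^1 = - 499764687/8731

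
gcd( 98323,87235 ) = 1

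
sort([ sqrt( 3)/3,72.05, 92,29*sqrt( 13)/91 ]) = [sqrt(3 )/3, 29*sqrt (13)/91, 72.05, 92 ]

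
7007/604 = 11 + 363/604 = 11.60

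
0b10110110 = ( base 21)8e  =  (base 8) 266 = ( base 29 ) 68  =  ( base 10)182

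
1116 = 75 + 1041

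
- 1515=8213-9728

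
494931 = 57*8683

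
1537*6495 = 9982815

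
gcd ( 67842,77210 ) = 2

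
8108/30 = 270 + 4/15=270.27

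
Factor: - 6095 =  - 5^1*23^1* 53^1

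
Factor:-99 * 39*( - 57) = 220077 = 3^4*11^1*13^1 * 19^1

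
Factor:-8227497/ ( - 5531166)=2742499/1843722 =2^(-1 )*3^( - 4 )*19^(- 1 )*61^1 * 599^( - 1 )*44959^1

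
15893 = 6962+8931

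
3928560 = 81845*48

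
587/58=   587/58=10.12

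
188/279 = 188/279 = 0.67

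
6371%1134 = 701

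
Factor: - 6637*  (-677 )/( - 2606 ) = - 4493249/2606 = - 2^ (-1 )*677^1*1303^( - 1 ) * 6637^1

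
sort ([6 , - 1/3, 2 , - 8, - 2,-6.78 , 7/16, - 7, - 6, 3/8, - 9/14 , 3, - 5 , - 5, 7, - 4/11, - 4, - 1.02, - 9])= [ - 9, - 8,-7,-6.78, - 6, - 5, - 5, - 4, - 2, - 1.02, - 9/14 ,  -  4/11, - 1/3, 3/8,7/16, 2,  3,6, 7] 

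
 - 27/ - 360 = 3/40 = 0.07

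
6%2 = 0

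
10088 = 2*5044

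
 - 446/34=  - 14 +15/17= - 13.12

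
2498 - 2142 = 356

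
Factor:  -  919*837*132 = -2^2*3^4*11^1  *31^1*919^1= -101534796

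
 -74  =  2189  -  2263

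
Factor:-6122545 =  - 5^1*11^1*13^1*8563^1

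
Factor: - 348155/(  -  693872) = 2^( - 4 )*5^1*17^( -1 ) * 179^1 * 389^1 * 2551^( - 1)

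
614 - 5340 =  - 4726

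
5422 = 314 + 5108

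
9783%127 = 4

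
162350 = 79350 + 83000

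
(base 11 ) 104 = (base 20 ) 65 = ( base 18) 6H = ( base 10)125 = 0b1111101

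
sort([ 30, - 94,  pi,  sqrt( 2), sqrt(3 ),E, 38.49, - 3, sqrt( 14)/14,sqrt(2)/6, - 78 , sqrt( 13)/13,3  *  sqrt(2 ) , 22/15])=[ -94, - 78,-3,sqrt(2)/6,sqrt( 14) /14,sqrt(13)/13,  sqrt(2),22/15, sqrt(3 ), E,pi, 3*sqrt( 2 ), 30, 38.49] 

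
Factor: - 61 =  - 61^1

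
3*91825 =275475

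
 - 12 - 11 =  - 23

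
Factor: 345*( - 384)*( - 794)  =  105189120 = 2^8*3^2 * 5^1*23^1*397^1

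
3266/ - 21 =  - 3266/21 = - 155.52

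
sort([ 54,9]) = [ 9,54]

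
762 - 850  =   - 88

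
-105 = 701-806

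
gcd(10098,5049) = 5049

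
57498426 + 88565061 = 146063487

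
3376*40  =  135040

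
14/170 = 7/85=0.08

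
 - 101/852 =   -  101/852= - 0.12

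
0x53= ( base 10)83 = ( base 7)146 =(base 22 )3h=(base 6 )215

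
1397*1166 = 1628902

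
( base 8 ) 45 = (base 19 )1I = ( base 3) 1101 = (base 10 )37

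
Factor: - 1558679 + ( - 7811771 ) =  - 2^1*5^2*187409^1 = - 9370450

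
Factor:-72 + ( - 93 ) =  - 165 = -3^1*5^1*11^1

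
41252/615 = 67 + 47/615 = 67.08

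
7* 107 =749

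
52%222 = 52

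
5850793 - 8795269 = -2944476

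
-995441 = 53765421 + -54760862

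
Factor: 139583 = 97^1*1439^1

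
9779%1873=414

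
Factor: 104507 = 13^1 * 8039^1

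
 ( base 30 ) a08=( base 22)IDA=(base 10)9008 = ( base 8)21460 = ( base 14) 33d6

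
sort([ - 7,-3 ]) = [ - 7, - 3]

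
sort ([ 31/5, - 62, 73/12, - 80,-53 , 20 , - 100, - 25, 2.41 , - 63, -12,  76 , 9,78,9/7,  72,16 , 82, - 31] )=[ - 100, - 80 , - 63, - 62, - 53 ,  -  31, - 25, - 12,9/7,2.41, 73/12,31/5 , 9,16, 20,72,76,  78,  82] 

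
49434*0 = 0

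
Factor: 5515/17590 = 2^( - 1)*1103^1*  1759^( - 1) =1103/3518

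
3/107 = 3/107=0.03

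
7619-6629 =990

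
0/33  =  0 = 0.00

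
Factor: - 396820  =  - 2^2 * 5^1*19841^1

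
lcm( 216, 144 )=432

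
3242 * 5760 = 18673920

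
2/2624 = 1/1312 = 0.00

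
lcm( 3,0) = 0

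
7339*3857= 28306523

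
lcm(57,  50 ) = 2850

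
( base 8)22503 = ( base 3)111002022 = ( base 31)9SM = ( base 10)9539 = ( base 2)10010101000011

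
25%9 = 7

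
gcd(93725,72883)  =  1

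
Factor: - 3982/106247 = - 22/587= - 2^1*11^1*587^(-1 ) 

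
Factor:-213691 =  -97^1*2203^1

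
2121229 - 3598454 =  - 1477225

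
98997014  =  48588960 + 50408054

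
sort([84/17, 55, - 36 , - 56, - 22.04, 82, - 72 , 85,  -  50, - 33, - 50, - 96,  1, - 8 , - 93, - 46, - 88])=[  -  96, - 93,- 88, - 72,-56, - 50,-50, - 46, - 36,-33, - 22.04 , - 8,1, 84/17,55,82,85]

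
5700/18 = 316 + 2/3 = 316.67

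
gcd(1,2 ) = 1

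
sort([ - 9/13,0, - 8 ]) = [ - 8, - 9/13,0]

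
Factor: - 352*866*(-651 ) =2^6 * 3^1*7^1*11^1*31^1*433^1 = 198445632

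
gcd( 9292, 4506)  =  2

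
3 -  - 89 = 92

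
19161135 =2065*9279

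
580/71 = 580/71 = 8.17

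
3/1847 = 3/1847 = 0.00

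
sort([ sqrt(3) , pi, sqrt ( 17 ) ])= [ sqrt( 3 ), pi, sqrt( 17) ]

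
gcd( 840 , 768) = 24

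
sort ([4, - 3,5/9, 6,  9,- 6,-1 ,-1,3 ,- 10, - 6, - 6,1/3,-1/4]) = [-10, - 6, - 6,  -  6, - 3 , - 1, - 1 ,  -  1/4, 1/3,5/9, 3,  4 , 6,9]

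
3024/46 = 1512/23 =65.74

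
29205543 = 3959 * 7377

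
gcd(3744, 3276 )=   468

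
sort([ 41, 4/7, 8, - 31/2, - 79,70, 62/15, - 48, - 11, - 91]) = [ - 91,-79, - 48  , - 31/2  ,-11, 4/7,62/15,8, 41,70 ]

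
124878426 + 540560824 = 665439250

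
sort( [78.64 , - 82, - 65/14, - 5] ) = [-82, - 5, - 65/14, 78.64 ] 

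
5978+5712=11690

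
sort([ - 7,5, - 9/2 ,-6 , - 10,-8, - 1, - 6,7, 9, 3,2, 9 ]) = [ - 10,-8, - 7,-6,  -  6, - 9/2, - 1,2, 3, 5, 7,9 , 9 ] 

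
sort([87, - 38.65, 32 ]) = [  -  38.65, 32, 87]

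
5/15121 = 5/15121 = 0.00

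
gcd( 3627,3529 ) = 1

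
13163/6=13163/6 = 2193.83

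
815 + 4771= 5586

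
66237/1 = 66237 =66237.00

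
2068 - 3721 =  - 1653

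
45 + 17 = 62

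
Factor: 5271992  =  2^3*11^1*139^1 *431^1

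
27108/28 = 6777/7 = 968.14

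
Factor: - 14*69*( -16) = 2^5*3^1*7^1*23^1=15456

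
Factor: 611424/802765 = 2^5*3^2*5^( - 1)*11^1*193^1*160553^(- 1) 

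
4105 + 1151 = 5256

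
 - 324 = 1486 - 1810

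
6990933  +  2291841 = 9282774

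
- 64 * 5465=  - 349760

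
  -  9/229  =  -1+ 220/229 = - 0.04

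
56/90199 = 56/90199= 0.00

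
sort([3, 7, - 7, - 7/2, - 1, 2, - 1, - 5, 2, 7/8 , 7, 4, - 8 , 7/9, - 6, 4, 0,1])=[ - 8, - 7, - 6, - 5, - 7/2 , - 1, - 1, 0, 7/9,7/8, 1,2 , 2,3, 4, 4, 7, 7 ]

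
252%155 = 97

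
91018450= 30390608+60627842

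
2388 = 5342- 2954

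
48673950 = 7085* 6870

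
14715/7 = 14715/7  =  2102.14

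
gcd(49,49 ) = 49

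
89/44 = 2 + 1/44 = 2.02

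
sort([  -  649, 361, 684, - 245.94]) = [ - 649,  -  245.94, 361, 684]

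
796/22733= 796/22733 = 0.04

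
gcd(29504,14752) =14752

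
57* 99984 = 5699088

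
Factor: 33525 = 3^2 * 5^2*149^1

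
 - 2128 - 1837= -3965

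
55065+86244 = 141309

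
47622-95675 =-48053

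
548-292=256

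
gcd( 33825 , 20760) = 15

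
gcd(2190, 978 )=6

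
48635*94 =4571690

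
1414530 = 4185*338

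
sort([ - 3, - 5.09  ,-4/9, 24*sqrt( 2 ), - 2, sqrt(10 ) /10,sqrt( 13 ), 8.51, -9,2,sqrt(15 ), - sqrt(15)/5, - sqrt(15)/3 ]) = [ -9, - 5.09, - 3, - 2, - sqrt(15)/3 , - sqrt(15 ) /5, - 4/9, sqrt( 10 )/10,2, sqrt(13 ), sqrt(15 ), 8.51,24*sqrt( 2) ]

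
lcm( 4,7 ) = 28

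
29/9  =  29/9  =  3.22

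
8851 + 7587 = 16438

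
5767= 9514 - 3747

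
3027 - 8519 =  - 5492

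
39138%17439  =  4260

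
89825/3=89825/3 = 29941.67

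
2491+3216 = 5707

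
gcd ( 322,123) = 1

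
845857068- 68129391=777727677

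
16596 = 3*5532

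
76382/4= 38191/2 = 19095.50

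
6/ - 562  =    -  3/281 = - 0.01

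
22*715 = 15730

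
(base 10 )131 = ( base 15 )8b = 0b10000011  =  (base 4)2003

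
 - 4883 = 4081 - 8964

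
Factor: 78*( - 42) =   -  2^2* 3^2*7^1*13^1 = - 3276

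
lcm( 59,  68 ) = 4012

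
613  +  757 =1370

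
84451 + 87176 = 171627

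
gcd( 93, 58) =1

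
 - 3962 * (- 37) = 146594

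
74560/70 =1065 + 1/7   =  1065.14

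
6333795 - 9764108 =-3430313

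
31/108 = 31/108 = 0.29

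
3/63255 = 1/21085=0.00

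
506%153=47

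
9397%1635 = 1222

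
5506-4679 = 827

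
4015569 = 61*65829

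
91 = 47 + 44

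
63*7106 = 447678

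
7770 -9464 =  - 1694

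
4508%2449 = 2059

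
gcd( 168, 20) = 4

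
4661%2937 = 1724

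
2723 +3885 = 6608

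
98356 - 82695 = 15661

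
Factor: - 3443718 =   -  2^1 * 3^1*573953^1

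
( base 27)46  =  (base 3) 11020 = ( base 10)114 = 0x72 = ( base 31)3L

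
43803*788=34516764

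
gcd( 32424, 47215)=7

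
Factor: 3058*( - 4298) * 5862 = - 77045930808 = - 2^3* 3^1*7^1*11^1*139^1*307^1*977^1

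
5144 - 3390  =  1754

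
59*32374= 1910066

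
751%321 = 109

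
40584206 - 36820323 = 3763883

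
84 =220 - 136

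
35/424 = 35/424 = 0.08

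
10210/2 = 5105 = 5105.00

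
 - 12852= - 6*2142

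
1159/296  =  3 + 271/296 = 3.92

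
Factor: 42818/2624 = 21409/1312 = 2^( - 5)*41^ (-1) * 79^1*271^1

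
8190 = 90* 91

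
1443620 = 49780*29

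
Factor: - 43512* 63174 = -2^4* 3^2 * 7^2*37^1 * 10529^1 = -2748827088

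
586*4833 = 2832138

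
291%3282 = 291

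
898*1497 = 1344306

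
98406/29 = 98406/29 = 3393.31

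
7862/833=9 + 365/833 = 9.44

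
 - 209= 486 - 695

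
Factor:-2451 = -3^1*19^1*43^1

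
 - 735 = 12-747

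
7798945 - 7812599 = -13654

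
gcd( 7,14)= 7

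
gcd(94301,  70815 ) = 1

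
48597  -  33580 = 15017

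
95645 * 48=4590960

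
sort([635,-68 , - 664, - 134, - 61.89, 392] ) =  [- 664, - 134,- 68,-61.89, 392 , 635]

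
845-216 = 629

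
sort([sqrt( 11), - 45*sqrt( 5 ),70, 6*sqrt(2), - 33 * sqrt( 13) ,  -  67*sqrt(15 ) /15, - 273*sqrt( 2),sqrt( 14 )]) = [ - 273 * sqrt( 2 ), - 33*sqrt(13), - 45*sqrt( 5),-67*sqrt( 15)/15,  sqrt( 11 ), sqrt( 14 ),6 * sqrt (2 ),70]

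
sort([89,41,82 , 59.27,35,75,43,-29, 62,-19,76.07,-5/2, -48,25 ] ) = [ - 48, - 29, - 19,  -  5/2,25,35,41,43,59.27, 62, 75,76.07,82, 89 ]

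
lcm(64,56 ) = 448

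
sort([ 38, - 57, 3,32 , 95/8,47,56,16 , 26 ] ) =[ - 57,3, 95/8, 16,26,  32, 38, 47, 56]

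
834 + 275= 1109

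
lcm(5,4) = 20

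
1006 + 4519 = 5525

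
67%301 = 67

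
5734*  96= 550464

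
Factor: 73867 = 73867^1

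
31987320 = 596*53670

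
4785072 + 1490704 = 6275776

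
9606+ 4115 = 13721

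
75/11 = 75/11 = 6.82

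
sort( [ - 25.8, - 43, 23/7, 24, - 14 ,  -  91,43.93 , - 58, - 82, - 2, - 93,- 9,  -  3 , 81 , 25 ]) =[-93, - 91, - 82, - 58, - 43 , - 25.8, - 14 ,-9, - 3, - 2 , 23/7 , 24, 25,43.93,81 ] 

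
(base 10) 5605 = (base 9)7617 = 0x15E5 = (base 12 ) 32b1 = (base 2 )1010111100101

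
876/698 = 1  +  89/349 = 1.26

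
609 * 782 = 476238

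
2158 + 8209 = 10367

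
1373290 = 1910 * 719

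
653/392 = 653/392= 1.67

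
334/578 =167/289 = 0.58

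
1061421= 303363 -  - 758058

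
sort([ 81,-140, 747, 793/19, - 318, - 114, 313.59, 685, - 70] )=[ - 318, - 140, - 114,  -  70,793/19 , 81,313.59, 685, 747]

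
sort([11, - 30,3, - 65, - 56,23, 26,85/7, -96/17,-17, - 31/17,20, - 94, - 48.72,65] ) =[ -94, - 65, - 56,-48.72,- 30, - 17, -96/17, - 31/17,3,11,85/7,20,23,26,  65]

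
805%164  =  149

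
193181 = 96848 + 96333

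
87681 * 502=44015862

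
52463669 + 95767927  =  148231596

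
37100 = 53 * 700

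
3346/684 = 1673/342 = 4.89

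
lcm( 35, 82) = 2870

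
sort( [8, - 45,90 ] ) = [ - 45,8, 90]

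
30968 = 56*553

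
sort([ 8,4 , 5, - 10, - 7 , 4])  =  [ - 10, - 7,4,4, 5,8]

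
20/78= 10/39 =0.26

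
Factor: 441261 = 3^3*59^1*277^1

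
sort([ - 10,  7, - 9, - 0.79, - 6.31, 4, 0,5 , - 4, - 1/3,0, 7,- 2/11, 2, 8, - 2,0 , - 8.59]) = [-10, - 9, - 8.59, -6.31 , - 4, - 2, - 0.79, - 1/3, - 2/11, 0,0,  0, 2 , 4, 5, 7, 7, 8 ] 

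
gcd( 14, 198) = 2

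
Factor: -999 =-3^3*37^1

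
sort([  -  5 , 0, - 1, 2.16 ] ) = [ - 5, - 1,0  ,  2.16 ]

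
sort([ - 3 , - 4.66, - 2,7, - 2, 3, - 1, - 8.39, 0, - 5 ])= [ - 8.39, - 5,-4.66, - 3 , - 2, - 2,- 1,0, 3, 7] 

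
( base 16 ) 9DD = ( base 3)10110112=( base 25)410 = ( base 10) 2525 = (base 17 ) 8c9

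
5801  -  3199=2602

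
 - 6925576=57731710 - 64657286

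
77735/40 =15547/8 = 1943.38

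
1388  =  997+391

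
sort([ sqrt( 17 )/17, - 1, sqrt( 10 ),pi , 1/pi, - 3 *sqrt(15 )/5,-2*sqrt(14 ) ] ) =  [-2*sqrt(14 ), -3*sqrt (15)/5 ,- 1,sqrt(17 ) /17,  1/pi,pi,sqrt( 10)]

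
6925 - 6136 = 789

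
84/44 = 1 + 10/11=1.91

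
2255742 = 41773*54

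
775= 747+28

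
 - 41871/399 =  - 13957/133 = - 104.94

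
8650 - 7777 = 873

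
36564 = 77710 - 41146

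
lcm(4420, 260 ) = 4420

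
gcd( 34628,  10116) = 4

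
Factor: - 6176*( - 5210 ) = 2^6*5^1*193^1*521^1 = 32176960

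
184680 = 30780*6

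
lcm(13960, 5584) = 27920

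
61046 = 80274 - 19228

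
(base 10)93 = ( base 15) 63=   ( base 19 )4H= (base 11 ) 85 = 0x5d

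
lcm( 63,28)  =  252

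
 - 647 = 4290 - 4937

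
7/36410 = 7/36410 = 0.00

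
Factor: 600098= 2^1*31^1 * 9679^1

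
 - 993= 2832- 3825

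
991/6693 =991/6693 =0.15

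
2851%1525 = 1326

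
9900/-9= - 1100/1= - 1100.00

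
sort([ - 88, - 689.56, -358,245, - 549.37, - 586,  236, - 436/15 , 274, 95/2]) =[ - 689.56,  -  586, - 549.37,- 358, - 88, - 436/15,95/2,236,245, 274]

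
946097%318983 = 308131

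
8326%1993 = 354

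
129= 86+43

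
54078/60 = 901  +  3/10 = 901.30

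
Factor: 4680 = 2^3 * 3^2*5^1 * 13^1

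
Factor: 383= 383^1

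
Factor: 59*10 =2^1*5^1*59^1 = 590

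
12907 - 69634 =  - 56727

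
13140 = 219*60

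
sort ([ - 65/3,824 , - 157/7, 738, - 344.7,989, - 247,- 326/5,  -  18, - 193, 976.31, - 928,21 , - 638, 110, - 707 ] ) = [ - 928, -707, - 638, - 344.7, - 247, - 193,-326/5, - 157/7,  -  65/3, - 18, 21, 110, 738,824, 976.31,989 ] 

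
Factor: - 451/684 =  - 2^( - 2 )*3^ ( - 2 )*11^1*19^( - 1 )*41^1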